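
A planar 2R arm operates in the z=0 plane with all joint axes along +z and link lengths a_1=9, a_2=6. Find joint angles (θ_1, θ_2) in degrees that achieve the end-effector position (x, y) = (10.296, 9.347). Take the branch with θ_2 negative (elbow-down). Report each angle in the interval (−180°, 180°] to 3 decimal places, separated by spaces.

cos θ_2 = (193.3740−9²−6²)/(2·9·6) = 0.7072; θ_2 = -44.9951° (elbow-down)
β = atan2(9.3470,10.2960) = 42.2341°; ψ = atan2(-4.2423,13.2430) = -17.7624°
θ_1 = β − ψ = 59.9965°

59.996 -44.995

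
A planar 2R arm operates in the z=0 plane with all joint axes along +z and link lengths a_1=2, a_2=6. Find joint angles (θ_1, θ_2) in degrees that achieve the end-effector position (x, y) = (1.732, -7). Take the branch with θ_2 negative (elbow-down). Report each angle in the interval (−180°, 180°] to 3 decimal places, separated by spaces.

cos θ_2 = (51.9998−2²−6²)/(2·2·6) = 0.5000; θ_2 = -60.0005° (elbow-down)
β = atan2(-7.0000,1.7320) = -76.1025°; ψ = atan2(-5.1962,5.0000) = -46.1025°
θ_1 = β − ψ = -30.0000°

-30.000 -60.000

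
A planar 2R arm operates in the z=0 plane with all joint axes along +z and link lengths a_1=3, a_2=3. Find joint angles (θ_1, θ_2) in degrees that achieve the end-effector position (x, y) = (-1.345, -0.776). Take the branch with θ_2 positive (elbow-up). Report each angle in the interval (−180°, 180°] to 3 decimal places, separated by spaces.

134.982 150.002

cos θ_2 = (2.4112−3²−3²)/(2·3·3) = -0.8660; θ_2 = 150.0022° (elbow-up)
β = atan2(-0.7760,-1.3450) = -150.0171°; ψ = atan2(1.4999,0.4019) = 75.0011°
θ_1 = β − ψ = -225.0182°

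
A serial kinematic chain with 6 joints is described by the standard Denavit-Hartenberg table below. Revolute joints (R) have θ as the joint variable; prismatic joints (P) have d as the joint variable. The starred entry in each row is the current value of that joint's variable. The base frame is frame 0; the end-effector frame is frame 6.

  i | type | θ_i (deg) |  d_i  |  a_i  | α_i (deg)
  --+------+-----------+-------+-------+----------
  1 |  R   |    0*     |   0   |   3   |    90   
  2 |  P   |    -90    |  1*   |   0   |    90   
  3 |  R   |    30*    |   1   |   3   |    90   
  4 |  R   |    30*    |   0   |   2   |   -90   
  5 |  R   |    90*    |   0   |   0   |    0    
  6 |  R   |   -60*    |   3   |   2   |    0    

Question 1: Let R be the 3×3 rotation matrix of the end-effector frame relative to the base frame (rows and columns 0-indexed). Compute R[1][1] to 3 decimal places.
End-effector y-axis (col 1 of R) = (0.2500,-0.5335,0.8080)
R[1][1] = -0.5335

-0.533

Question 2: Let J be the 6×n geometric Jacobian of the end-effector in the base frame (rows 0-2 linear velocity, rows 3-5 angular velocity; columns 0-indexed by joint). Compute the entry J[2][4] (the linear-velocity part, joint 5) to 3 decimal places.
1.616

axis z_4 = (-0.8660,0.2500,0.4330); lever o_n−o_4 = (-3.4641,-0.8660,0.5000)
cross product → J_v[:, 4] = (0.5000,-1.0670,1.6160)
J_ω[:, 4] = z_4
entry J[2][4] = 1.6160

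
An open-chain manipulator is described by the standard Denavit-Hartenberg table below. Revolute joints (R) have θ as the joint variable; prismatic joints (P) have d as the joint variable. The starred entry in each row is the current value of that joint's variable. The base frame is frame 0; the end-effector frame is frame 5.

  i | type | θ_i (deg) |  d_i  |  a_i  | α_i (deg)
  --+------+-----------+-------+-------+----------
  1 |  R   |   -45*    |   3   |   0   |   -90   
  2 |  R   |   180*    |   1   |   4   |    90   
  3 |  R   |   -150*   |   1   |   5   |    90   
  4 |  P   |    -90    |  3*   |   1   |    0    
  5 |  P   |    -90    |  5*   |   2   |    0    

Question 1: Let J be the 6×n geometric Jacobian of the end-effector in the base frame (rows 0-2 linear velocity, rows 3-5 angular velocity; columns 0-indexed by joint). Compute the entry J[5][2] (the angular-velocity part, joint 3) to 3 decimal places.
axis z_2 = (0.0000,0.0000,-1.0000); lever o_n−o_2 = (8.5039,-0.8272,0.0000)
cross product → J_v[:, 2] = (-0.8272,-8.5039,-0.0000)
J_ω[:, 2] = z_2
entry J[5][2] = -1.0000

-1.000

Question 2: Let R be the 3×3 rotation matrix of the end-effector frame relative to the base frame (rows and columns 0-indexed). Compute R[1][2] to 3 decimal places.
0.259

End-effector z-axis (col 2 of R) = (0.9659,0.2588,0.0000)
R[1][2] = 0.2588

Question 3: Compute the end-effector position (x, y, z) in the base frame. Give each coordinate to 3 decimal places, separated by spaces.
6.383 2.708 3.000

after link 1: o_1 = (0.0000, 0.0000, 3.0000)
after link 2: o_2 = (-2.1213, 3.5355, 3.0000)
after link 3: o_3 = (-0.8272, -1.2941, 2.0000)
after link 4: o_4 = (2.0706, -0.5176, 3.0000)
after link 5: o_5 = (6.3825, 2.7083, 3.0000)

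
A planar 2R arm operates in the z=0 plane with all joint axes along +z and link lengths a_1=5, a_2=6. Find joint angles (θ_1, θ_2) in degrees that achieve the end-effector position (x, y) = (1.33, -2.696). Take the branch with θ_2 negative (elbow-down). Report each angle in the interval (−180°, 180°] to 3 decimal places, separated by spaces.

30.002 -150.002

cos θ_2 = (9.0373−5²−6²)/(2·5·6) = -0.8660; θ_2 = -150.0022° (elbow-down)
β = atan2(-2.6960,1.3300) = -63.7418°; ψ = atan2(-2.9998,-0.1963) = -93.7434°
θ_1 = β − ψ = 30.0016°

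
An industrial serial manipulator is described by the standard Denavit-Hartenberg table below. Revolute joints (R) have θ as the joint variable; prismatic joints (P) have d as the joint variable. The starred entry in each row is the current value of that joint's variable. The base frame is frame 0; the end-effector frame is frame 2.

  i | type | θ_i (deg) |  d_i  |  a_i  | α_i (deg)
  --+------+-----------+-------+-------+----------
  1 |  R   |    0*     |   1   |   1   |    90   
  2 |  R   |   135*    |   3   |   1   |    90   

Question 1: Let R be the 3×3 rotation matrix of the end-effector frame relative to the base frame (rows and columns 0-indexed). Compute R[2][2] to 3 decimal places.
0.707

End-effector z-axis (col 2 of R) = (0.7071,-0.0000,0.7071)
R[2][2] = 0.7071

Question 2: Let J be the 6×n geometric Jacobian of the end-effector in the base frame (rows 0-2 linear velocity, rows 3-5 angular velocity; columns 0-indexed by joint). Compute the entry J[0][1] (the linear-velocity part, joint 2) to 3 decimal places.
axis z_1 = (0.0000,-1.0000,0.0000); lever o_n−o_1 = (-0.7071,-3.0000,0.7071)
cross product → J_v[:, 1] = (-0.7071,-0.0000,-0.7071)
J_ω[:, 1] = z_1
entry J[0][1] = -0.7071

-0.707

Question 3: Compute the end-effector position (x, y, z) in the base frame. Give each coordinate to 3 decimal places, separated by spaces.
0.293 -3.000 1.707

after link 1: o_1 = (1.0000, 0.0000, 1.0000)
after link 2: o_2 = (0.2929, -3.0000, 1.7071)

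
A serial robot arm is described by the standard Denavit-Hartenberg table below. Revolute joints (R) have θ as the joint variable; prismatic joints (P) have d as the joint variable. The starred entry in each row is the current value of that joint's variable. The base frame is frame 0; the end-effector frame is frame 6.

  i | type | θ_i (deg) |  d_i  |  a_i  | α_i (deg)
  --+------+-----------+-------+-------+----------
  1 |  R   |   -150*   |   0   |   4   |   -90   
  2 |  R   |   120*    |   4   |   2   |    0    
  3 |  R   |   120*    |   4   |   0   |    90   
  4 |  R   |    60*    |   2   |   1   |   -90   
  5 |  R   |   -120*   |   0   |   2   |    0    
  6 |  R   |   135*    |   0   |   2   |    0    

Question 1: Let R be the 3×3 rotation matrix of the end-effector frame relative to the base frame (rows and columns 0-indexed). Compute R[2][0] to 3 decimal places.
0.548

End-effector x-axis (col 0 of R) = (0.4333,-0.7158,0.5477)
R[2][0] = 0.5477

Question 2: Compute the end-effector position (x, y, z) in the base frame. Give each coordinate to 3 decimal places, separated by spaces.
after link 1: o_1 = (-3.4641, -2.0000, 0.0000)
after link 2: o_2 = (-0.5981, -4.9641, -1.7321)
after link 3: o_3 = (1.4019, -8.4282, -1.7321)
after link 4: o_4 = (3.5514, -8.1872, -2.2990)
after link 5: o_5 = (4.2010, -6.8122, -3.5981)
after link 6: o_6 = (5.0675, -8.2437, -2.5027)

5.068 -8.244 -2.503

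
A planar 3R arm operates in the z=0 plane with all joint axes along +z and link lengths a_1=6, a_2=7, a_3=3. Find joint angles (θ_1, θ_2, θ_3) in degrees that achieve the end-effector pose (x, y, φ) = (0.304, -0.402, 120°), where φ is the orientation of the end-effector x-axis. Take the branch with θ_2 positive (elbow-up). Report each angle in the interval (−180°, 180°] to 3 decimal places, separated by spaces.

-149.997 149.999 119.998

wrist centre = target − a_3·(cos φ, sin φ) = (1.8040, -3.0001)
cos θ_2 = (12.2549−6²−7²)/(2·6·7) = -0.8660; θ_2 = 149.9986° (elbow-up)
β = atan2(-3.0001,1.8040) = -58.9807°; ψ = atan2(3.5001,-0.0621) = 91.0163°
θ_1 = β − ψ = -149.9971°
θ_3 = φ − θ_1 − θ_2 = 119.9985° (wrapped to (-180°,180°])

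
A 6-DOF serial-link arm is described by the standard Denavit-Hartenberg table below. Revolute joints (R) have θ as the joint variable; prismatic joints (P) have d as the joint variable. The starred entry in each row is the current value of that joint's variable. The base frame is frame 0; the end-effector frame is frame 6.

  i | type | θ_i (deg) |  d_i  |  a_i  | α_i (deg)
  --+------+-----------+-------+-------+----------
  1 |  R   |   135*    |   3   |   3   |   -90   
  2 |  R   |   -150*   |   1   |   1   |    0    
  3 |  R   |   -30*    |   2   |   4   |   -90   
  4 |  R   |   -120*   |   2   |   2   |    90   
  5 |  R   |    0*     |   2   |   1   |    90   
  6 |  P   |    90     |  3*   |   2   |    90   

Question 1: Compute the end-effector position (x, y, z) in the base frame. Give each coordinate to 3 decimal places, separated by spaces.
after link 1: o_1 = (-2.1213, 2.1213, 3.0000)
after link 2: o_2 = (-2.2161, 0.8018, 3.5000)
after link 3: o_3 = (-0.8018, -3.4408, 3.5000)
after link 4: o_4 = (-2.7337, -3.9584, 5.5000)
after link 5: o_5 = (-4.2173, -2.2854, 5.5000)
after link 6: o_6 = (-4.7349, -0.3536, 2.5000)

-4.735 -0.354 2.500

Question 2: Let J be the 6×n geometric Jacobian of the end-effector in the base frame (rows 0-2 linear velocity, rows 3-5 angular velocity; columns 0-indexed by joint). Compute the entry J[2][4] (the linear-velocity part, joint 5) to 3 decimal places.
axis z_4 = (-0.2588,0.9659,0.0000); lever o_n−o_4 = (-2.0012,3.6049,-3.0000)
cross product → J_v[:, 4] = (-2.8978,-0.7765,1.0000)
J_ω[:, 4] = z_4
entry J[2][4] = 1.0000

1.000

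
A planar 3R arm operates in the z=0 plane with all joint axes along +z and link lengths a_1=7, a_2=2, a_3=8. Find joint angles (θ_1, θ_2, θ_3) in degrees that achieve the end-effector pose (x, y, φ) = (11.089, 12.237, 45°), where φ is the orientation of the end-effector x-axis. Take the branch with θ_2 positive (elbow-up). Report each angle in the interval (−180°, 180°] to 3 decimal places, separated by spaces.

wrist centre = target − a_3·(cos φ, sin φ) = (5.4321, 6.5801)
cos θ_2 = (72.8065−7²−2²)/(2·7·2) = 0.7074; θ_2 = 44.9782° (elbow-up)
β = atan2(6.5801,5.4321) = 50.4591°; ψ = atan2(1.4137,8.4148) = 9.5366°
θ_1 = β − ψ = 40.9225°
θ_3 = φ − θ_1 − θ_2 = -40.9007° (wrapped to (-180°,180°])

40.922 44.978 -40.901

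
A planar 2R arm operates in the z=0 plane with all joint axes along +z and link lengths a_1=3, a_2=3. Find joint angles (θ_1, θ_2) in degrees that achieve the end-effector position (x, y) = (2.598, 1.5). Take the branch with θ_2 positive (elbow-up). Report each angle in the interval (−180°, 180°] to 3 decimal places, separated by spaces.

-30.000 120.001

cos θ_2 = (8.9996−3²−3²)/(2·3·3) = -0.5000; θ_2 = 120.0015° (elbow-up)
β = atan2(1.5000,2.5980) = 30.0007°; ψ = atan2(2.5980,1.4999) = 60.0007°
θ_1 = β − ψ = -30.0000°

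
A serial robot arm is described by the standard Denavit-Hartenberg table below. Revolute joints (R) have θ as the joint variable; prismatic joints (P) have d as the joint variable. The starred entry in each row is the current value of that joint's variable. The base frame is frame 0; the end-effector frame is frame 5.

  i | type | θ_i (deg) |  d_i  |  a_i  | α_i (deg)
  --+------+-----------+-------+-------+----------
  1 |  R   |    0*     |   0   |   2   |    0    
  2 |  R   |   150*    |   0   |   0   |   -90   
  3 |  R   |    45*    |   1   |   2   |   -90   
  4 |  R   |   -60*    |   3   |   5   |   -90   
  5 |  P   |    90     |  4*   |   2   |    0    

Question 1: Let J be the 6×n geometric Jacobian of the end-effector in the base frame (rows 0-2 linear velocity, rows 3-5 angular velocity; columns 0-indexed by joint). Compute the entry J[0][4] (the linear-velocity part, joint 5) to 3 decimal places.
-0.280

prismatic axis z_4 = (-0.2803,0.7392,-0.6124)
J_v[:, 4] = z_4; J_ω[:, 4] = (0,0,0)
entry J[0][4] = -0.2803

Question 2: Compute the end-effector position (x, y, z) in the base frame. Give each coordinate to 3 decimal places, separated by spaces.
after link 1: o_1 = (2.0000, 0.0000, 0.0000)
after link 2: o_2 = (2.0000, 0.0000, 0.0000)
after link 3: o_3 = (0.2753, -0.1589, -1.4142)
after link 4: o_4 = (-1.5836, -4.0857, -5.3033)
after link 5: o_5 = (-3.9297, -0.4218, -6.3386)

-3.930 -0.422 -6.339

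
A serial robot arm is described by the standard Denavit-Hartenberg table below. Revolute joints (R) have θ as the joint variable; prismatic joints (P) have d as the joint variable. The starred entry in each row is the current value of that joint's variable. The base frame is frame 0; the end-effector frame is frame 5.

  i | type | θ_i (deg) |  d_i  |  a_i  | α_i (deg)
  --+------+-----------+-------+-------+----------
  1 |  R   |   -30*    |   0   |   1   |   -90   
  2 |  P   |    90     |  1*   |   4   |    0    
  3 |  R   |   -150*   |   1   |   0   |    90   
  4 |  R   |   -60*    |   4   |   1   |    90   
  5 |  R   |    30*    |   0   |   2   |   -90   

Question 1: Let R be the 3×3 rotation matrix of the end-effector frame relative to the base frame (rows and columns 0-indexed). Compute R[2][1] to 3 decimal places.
0.750

End-effector y-axis (col 1 of R) = (0.6250,0.2165,0.7500)
R[2][1] = 0.7500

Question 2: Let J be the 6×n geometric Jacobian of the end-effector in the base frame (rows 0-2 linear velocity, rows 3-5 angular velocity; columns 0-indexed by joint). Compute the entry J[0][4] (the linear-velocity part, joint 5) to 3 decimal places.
axis z_4 = (-0.6250,-0.2165,-0.7500); lever o_n−o_4 = (-1.1250,-1.0825,1.2500)
cross product → J_v[:, 4] = (-1.0825,1.6250,0.4330)
J_ω[:, 4] = z_4
entry J[0][4] = -1.0825

-1.083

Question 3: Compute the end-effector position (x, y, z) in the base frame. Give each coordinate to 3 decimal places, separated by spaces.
-2.475 1.007 -0.317

after link 1: o_1 = (0.8660, -0.5000, 0.0000)
after link 2: o_2 = (1.3660, 0.3660, -4.0000)
after link 3: o_3 = (1.8660, 1.2321, -4.0000)
after link 4: o_4 = (-1.3505, 2.0891, -1.5670)
after link 5: o_5 = (-2.4755, 1.0066, -0.3170)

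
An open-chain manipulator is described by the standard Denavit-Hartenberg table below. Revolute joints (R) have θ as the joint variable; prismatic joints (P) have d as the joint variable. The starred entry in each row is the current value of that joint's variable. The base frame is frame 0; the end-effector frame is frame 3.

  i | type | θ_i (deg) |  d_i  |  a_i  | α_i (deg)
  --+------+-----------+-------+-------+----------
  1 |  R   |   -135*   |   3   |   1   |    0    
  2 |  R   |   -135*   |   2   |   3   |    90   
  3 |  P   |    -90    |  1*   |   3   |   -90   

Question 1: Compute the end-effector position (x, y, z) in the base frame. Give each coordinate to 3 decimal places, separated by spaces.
0.293 2.293 2.000

after link 1: o_1 = (-0.7071, -0.7071, 3.0000)
after link 2: o_2 = (-0.7071, 2.2929, 5.0000)
after link 3: o_3 = (0.2929, 2.2929, 2.0000)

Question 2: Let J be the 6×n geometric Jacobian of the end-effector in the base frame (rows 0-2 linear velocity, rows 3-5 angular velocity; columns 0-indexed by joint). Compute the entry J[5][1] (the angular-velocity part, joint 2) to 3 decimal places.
axis z_1 = (0.0000,0.0000,1.0000); lever o_n−o_1 = (1.0000,3.0000,-1.0000)
cross product → J_v[:, 1] = (-3.0000,1.0000,0.0000)
J_ω[:, 1] = z_1
entry J[5][1] = 1.0000

1.000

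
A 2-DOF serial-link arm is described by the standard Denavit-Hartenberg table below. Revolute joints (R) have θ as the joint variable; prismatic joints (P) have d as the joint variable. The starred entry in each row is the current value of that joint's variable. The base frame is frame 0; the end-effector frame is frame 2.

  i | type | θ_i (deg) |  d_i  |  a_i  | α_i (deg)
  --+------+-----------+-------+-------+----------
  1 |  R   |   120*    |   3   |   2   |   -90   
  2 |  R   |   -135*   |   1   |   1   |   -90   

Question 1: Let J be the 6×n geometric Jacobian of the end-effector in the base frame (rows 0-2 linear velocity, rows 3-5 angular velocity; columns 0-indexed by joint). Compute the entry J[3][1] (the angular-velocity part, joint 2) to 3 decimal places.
axis z_1 = (-0.8660,-0.5000,0.0000); lever o_n−o_1 = (-0.5125,-1.1124,0.7071)
cross product → J_v[:, 1] = (-0.3536,0.6124,0.7071)
J_ω[:, 1] = z_1
entry J[3][1] = -0.8660

-0.866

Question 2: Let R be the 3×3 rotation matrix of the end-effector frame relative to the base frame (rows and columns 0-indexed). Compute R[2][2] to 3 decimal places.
End-effector z-axis (col 2 of R) = (-0.3536,0.6124,0.7071)
R[2][2] = 0.7071

0.707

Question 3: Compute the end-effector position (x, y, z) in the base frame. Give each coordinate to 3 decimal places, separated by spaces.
after link 1: o_1 = (-1.0000, 1.7321, 3.0000)
after link 2: o_2 = (-1.5125, 0.6197, 3.7071)

-1.512 0.620 3.707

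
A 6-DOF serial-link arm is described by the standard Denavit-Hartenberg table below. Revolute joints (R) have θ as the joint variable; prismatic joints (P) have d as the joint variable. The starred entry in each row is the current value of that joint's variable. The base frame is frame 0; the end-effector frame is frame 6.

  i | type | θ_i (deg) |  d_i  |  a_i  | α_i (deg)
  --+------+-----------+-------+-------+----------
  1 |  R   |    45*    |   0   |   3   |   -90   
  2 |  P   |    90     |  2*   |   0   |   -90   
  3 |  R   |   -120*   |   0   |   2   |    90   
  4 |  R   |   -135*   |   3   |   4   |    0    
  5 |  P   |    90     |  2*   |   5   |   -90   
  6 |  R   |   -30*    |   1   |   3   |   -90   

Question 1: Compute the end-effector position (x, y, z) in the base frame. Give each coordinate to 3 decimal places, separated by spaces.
5.088 9.752 8.255

after link 1: o_1 = (2.1213, 2.1213, 0.0000)
after link 2: o_2 = (0.7071, 3.5355, 0.0000)
after link 3: o_3 = (-0.5176, 4.7603, 1.0000)
after link 4: o_4 = (4.2751, 3.9676, 2.1839)
after link 5: o_5 = (5.3171, 7.9255, 5.6837)
after link 6: o_6 = (5.0885, 9.7522, 8.2548)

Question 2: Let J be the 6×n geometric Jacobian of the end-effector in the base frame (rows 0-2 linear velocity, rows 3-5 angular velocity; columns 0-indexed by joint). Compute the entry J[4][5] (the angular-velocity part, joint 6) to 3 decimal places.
-0.067

axis z_5 = (-0.9330,-0.0670,0.3536); lever o_n−o_5 = (-0.2286,1.8267,2.5712)
cross product → J_v[:, 5] = (-0.8181,2.3181,-1.7197)
J_ω[:, 5] = z_5
entry J[4][5] = -0.0670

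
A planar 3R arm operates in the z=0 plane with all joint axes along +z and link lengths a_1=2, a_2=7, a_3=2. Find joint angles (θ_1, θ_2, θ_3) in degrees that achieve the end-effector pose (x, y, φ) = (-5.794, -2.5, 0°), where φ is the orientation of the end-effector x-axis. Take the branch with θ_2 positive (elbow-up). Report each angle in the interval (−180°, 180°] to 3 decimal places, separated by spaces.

wrist centre = target − a_3·(cos φ, sin φ) = (-7.7940, -2.5000)
cos θ_2 = (66.9964−2²−7²)/(2·2·7) = 0.4999; θ_2 = 60.0084° (elbow-up)
β = atan2(-2.5000,-7.7940) = -162.2159°; ψ = atan2(6.0627,5.4991) = 47.7907°
θ_1 = β − ψ = -210.0065°
θ_3 = φ − θ_1 − θ_2 = 149.9981° (wrapped to (-180°,180°])

149.993 60.008 149.998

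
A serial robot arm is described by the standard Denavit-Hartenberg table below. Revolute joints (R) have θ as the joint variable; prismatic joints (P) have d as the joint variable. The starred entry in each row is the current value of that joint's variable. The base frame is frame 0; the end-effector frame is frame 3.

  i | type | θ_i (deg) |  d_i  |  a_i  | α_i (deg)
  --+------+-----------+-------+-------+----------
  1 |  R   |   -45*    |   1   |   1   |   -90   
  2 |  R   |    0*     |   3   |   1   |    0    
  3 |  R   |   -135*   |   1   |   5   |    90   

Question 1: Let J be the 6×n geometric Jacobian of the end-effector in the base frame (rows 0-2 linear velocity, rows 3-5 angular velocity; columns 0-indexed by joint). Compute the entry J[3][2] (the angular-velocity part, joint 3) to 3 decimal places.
0.707

axis z_2 = (0.7071,0.7071,0.0000); lever o_n−o_2 = (-1.7929,3.2071,3.5355)
cross product → J_v[:, 2] = (2.5000,-2.5000,3.5355)
J_ω[:, 2] = z_2
entry J[3][2] = 0.7071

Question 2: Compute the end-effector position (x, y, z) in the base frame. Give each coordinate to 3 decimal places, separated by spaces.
1.743 3.914 4.536

after link 1: o_1 = (0.7071, -0.7071, 1.0000)
after link 2: o_2 = (3.5355, 0.7071, 1.0000)
after link 3: o_3 = (1.7426, 3.9142, 4.5355)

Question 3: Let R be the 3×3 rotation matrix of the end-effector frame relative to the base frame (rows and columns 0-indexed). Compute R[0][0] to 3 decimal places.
-0.500

End-effector x-axis (col 0 of R) = (-0.5000,0.5000,0.7071)
R[0][0] = -0.5000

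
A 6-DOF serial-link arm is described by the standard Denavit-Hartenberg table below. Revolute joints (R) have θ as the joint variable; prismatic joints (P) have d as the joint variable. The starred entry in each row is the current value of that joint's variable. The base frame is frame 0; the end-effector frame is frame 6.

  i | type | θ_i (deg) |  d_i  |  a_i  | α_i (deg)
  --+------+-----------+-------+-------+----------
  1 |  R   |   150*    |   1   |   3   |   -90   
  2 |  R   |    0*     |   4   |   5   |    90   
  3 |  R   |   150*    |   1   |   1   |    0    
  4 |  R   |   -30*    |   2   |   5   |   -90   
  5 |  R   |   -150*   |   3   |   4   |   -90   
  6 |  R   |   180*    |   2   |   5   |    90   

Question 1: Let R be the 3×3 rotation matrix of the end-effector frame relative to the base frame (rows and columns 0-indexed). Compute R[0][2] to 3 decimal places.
-1.000

End-effector z-axis (col 2 of R) = (-1.0000,-0.0000,0.0000)
R[0][2] = -1.0000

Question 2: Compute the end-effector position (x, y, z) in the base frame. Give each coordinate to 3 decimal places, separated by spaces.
after link 1: o_1 = (-2.5981, 1.5000, 1.0000)
after link 2: o_2 = (-8.9282, 0.5359, 1.0000)
after link 3: o_3 = (-8.4282, -0.3301, 2.0000)
after link 4: o_4 = (-8.4282, -5.3301, 4.0000)
after link 5: o_5 = (-5.4282, -1.8660, 6.0000)
after link 6: o_6 = (-5.4282, -7.1962, 5.2321)

-5.428 -7.196 5.232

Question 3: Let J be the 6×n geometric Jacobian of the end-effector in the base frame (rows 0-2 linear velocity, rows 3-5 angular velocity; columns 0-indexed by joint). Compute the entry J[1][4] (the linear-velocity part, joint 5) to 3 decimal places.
axis z_4 = (1.0000,0.0000,0.0000); lever o_n−o_4 = (3.0000,-1.8660,1.2321)
cross product → J_v[:, 4] = (0.0000,-1.2321,-1.8660)
J_ω[:, 4] = z_4
entry J[1][4] = -1.2321

-1.232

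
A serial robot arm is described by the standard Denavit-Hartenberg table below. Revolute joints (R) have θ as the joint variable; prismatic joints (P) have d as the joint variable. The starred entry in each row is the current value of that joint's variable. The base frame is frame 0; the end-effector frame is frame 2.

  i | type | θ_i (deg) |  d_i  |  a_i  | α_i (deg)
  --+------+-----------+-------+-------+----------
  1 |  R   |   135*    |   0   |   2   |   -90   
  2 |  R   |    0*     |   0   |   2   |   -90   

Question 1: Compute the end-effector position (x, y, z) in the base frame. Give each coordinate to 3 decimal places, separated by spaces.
-2.828 2.828 0.000

after link 1: o_1 = (-1.4142, 1.4142, 0.0000)
after link 2: o_2 = (-2.8284, 2.8284, 0.0000)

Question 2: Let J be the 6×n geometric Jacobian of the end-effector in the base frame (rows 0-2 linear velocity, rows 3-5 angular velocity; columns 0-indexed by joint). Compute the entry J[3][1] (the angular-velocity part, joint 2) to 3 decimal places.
axis z_1 = (-0.7071,-0.7071,0.0000); lever o_n−o_1 = (-1.4142,1.4142,0.0000)
cross product → J_v[:, 1] = (-0.0000,-0.0000,-2.0000)
J_ω[:, 1] = z_1
entry J[3][1] = -0.7071

-0.707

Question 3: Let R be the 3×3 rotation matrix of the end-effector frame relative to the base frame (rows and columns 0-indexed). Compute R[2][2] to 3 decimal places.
-1.000

End-effector z-axis (col 2 of R) = (-0.0000,-0.0000,-1.0000)
R[2][2] = -1.0000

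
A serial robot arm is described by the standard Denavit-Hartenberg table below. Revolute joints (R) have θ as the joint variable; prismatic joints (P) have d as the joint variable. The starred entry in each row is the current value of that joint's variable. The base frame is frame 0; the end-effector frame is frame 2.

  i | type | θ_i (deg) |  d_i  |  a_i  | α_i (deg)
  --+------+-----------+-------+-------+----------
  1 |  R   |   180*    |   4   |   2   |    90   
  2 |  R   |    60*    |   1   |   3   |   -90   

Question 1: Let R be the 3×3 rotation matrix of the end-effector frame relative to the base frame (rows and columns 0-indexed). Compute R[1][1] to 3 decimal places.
End-effector y-axis (col 1 of R) = (-0.0000,-1.0000,-0.0000)
R[1][1] = -1.0000

-1.000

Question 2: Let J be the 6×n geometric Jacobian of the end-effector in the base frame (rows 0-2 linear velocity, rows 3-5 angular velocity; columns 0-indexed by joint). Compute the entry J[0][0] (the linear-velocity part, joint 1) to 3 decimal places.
axis z_0 = ẑ; lever o_n−o_0 = (-3.5000,1.0000,6.5981)
cross product → J_v[:, 0] = (-1.0000,-3.5000,0.0000)
J_ω[:, 0] = z_0
entry J[0][0] = -1.0000

-1.000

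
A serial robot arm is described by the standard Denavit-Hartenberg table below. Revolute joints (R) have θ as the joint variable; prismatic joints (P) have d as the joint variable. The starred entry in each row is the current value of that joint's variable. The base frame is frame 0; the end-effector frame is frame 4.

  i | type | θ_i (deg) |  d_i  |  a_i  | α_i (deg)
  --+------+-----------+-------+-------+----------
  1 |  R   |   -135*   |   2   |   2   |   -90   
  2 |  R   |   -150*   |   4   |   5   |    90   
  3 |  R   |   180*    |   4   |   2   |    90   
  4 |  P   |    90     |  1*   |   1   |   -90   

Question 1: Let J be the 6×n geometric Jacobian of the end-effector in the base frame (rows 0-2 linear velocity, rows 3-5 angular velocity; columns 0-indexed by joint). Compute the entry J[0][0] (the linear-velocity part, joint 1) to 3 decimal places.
1.345

axis z_0 = ẑ; lever o_n−o_0 = (5.7262,-1.3449,-0.8301)
cross product → J_v[:, 0] = (1.3449,5.7262,-0.0000)
J_ω[:, 0] = z_0
entry J[0][0] = 1.3449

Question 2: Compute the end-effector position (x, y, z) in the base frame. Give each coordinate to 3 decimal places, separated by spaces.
5.726 -1.345 -0.830

after link 1: o_1 = (-1.4142, -1.4142, 2.0000)
after link 2: o_2 = (4.4761, -1.1808, 4.5000)
after link 3: o_3 = (4.6655, -0.9913, 0.0359)
after link 4: o_4 = (5.7262, -1.3449, -0.8301)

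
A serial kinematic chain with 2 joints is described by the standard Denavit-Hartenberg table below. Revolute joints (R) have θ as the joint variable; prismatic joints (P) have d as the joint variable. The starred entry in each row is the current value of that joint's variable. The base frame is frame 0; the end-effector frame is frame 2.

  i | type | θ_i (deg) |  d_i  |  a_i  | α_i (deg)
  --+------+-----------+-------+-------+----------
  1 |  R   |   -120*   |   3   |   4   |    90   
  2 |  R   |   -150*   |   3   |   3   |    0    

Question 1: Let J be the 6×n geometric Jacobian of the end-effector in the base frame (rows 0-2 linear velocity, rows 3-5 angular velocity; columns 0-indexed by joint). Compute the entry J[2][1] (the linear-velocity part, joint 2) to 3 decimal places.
axis z_1 = (-0.8660,0.5000,0.0000); lever o_n−o_1 = (-1.2990,3.7500,-1.5000)
cross product → J_v[:, 1] = (-0.7500,-1.2990,-2.5981)
J_ω[:, 1] = z_1
entry J[2][1] = -2.5981

-2.598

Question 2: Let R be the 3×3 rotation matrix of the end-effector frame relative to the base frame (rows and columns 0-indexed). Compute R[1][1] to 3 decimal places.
-0.433

End-effector y-axis (col 1 of R) = (-0.2500,-0.4330,-0.8660)
R[1][1] = -0.4330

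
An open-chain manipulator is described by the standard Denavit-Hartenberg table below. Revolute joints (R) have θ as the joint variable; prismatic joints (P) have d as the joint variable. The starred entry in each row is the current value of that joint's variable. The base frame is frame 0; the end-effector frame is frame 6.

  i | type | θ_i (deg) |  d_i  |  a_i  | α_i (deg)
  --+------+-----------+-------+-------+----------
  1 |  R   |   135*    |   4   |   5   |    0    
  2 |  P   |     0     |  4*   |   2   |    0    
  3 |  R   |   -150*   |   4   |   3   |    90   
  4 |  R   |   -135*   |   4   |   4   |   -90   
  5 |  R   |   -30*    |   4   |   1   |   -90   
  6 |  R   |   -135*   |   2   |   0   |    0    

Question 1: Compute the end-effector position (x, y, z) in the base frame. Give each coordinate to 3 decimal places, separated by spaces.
after link 1: o_1 = (-3.5355, 3.5355, 4.0000)
after link 2: o_2 = (-4.9497, 4.9497, 8.0000)
after link 3: o_3 = (-2.0520, 4.1733, 12.0000)
after link 4: o_4 = (-5.8193, 1.0416, 9.1716)
after link 5: o_5 = (-3.8082, -0.0149, 5.7308)
after link 6: o_6 = (-4.0429, 1.8412, 5.0237)

-4.043 1.841 5.024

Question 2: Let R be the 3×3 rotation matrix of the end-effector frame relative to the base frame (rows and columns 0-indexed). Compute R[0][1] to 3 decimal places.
-0.027

End-effector y-axis (col 1 of R) = (-0.0268,-0.3588,-0.9330)
R[0][1] = -0.0268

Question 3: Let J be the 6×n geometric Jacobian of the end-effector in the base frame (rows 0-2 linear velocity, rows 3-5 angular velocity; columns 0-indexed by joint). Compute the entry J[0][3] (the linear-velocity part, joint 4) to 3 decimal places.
axis z_3 = (-0.2588,-0.9659,0.0000); lever o_n−o_3 = (-1.9909,-2.3321,-6.9763)
cross product → J_v[:, 3] = (6.7386,-1.8056,-1.3195)
J_ω[:, 3] = z_3
entry J[0][3] = 6.7386

6.739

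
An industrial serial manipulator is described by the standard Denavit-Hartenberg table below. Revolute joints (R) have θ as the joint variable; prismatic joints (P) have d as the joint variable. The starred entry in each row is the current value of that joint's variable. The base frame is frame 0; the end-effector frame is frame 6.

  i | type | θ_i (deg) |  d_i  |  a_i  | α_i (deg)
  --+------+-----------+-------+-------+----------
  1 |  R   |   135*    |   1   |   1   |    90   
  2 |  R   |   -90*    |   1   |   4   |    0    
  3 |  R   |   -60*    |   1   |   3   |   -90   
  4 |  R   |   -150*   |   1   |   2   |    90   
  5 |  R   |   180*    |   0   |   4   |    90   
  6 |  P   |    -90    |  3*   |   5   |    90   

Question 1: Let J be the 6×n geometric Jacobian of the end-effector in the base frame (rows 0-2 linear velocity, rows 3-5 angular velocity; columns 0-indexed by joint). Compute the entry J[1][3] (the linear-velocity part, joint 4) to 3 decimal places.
axis z_3 = (-0.3536,0.3536,-0.8660); lever o_n−o_3 = (3.5321,1.1774,-5.5801)
cross product → J_v[:, 3] = (-0.9532,-5.0318,-1.6651)
J_ω[:, 3] = z_3
entry J[1][3] = -5.0318

-5.032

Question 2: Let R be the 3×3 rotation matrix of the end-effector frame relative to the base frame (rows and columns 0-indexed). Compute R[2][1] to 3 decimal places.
-0.866

End-effector y-axis (col 1 of R) = (-0.3536,0.3536,-0.8660)
R[2][1] = -0.8660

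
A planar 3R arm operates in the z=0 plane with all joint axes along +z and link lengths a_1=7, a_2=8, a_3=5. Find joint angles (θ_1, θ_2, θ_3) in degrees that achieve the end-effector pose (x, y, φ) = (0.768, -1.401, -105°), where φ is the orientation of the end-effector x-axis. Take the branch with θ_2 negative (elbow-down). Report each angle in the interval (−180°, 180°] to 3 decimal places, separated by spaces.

wrist centre = target − a_3·(cos φ, sin φ) = (2.0621, 3.4286)
cos θ_2 = (16.0077−7²−8²)/(2·7·8) = -0.8660; θ_2 = -149.9974° (elbow-down)
β = atan2(3.4286,2.0621) = 58.9759°; ψ = atan2(-4.0003,0.0720) = -88.9691°
θ_1 = β − ψ = 147.9450°
θ_3 = φ − θ_1 − θ_2 = -102.9476° (wrapped to (-180°,180°])

147.945 -149.997 -102.948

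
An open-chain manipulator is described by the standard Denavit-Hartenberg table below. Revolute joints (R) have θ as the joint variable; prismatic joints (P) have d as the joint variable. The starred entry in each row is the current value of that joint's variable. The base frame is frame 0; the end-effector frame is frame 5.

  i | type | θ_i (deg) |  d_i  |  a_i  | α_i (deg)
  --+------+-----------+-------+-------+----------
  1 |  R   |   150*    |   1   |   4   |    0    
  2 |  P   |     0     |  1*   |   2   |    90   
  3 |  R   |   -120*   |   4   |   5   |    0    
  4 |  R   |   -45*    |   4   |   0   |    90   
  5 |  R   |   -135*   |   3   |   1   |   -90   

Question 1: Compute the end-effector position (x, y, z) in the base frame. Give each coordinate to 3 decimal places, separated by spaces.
after link 1: o_1 = (-3.4641, 2.0000, 1.0000)
after link 2: o_2 = (-5.1962, 3.0000, 2.0000)
after link 3: o_3 = (-1.0311, 5.2141, -2.3301)
after link 4: o_4 = (0.9689, 8.6782, -2.3301)
after link 5: o_5 = (0.6963, 8.0191, 0.7507)

0.696 8.019 0.751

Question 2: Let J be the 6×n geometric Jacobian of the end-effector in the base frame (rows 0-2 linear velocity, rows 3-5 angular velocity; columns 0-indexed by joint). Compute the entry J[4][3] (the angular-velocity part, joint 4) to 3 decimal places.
0.866

axis z_3 = (0.5000,0.8660,0.0000); lever o_n−o_3 = (1.7274,2.8050,3.0808)
cross product → J_v[:, 3] = (2.6680,-1.5404,-0.0934)
J_ω[:, 3] = z_3
entry J[4][3] = 0.8660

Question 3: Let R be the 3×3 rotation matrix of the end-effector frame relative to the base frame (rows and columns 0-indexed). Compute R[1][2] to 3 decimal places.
-0.954

End-effector z-axis (col 2 of R) = (0.2380,-0.9539,-0.1830)
R[1][2] = -0.9539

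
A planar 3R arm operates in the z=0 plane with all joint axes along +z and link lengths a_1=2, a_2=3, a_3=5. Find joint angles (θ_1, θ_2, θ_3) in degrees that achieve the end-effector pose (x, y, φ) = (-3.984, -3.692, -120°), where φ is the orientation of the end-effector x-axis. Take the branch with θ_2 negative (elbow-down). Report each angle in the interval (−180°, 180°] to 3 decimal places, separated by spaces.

wrist centre = target − a_3·(cos φ, sin φ) = (-1.4840, 0.6381)
cos θ_2 = (2.6095−2²−3²)/(2·2·3) = -0.8659; θ_2 = -149.9831° (elbow-down)
β = atan2(0.6381,-1.4840) = 156.7321°; ψ = atan2(-1.5008,-0.5976) = -111.7134°
θ_1 = β − ψ = 268.4455°
θ_3 = φ − θ_1 − θ_2 = 121.5376° (wrapped to (-180°,180°])

-91.555 -149.983 121.538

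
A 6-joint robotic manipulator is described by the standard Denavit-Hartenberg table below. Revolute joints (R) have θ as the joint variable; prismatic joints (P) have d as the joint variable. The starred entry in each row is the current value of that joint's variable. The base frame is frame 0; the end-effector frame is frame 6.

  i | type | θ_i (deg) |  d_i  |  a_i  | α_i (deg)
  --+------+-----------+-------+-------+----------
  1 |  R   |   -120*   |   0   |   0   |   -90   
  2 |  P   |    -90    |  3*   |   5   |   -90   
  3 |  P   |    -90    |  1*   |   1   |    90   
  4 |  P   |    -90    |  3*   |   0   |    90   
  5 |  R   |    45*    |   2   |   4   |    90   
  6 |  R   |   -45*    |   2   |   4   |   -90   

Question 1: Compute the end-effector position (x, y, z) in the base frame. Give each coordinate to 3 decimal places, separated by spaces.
6.803 2.126 -1.414

after link 1: o_1 = (0.0000, 0.0000, 0.0000)
after link 2: o_2 = (2.5981, -1.5000, 5.0000)
after link 3: o_3 = (2.9641, -2.8660, 5.0000)
after link 4: o_4 = (2.9641, -2.8660, 2.0000)
after link 5: o_5 = (2.6463, 0.5835, -0.8284)
after link 6: o_6 = (6.8029, 2.1260, -1.4142)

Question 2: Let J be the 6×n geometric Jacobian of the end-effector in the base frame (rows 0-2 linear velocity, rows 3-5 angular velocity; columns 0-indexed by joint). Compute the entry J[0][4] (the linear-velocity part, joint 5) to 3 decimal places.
axis z_4 = (-0.8660,0.5000,-0.0000); lever o_n−o_4 = (3.8388,4.9921,-3.4142)
cross product → J_v[:, 4] = (-1.7071,-2.9568,-6.2426)
J_ω[:, 4] = z_4
entry J[0][4] = -1.7071

-1.707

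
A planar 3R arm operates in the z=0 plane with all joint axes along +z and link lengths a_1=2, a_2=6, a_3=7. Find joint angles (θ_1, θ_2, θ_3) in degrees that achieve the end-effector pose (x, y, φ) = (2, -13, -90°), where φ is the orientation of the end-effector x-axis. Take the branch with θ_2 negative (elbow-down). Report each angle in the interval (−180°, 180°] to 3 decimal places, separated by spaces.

wrist centre = target − a_3·(cos φ, sin φ) = (2.0000, -6.0000)
cos θ_2 = (40.0000−2²−6²)/(2·2·6) = 0.0000; θ_2 = -90.0000° (elbow-down)
β = atan2(-6.0000,2.0000) = -71.5651°; ψ = atan2(-6.0000,2.0000) = -71.5651°
θ_1 = β − ψ = 0.0000°
θ_3 = φ − θ_1 − θ_2 = 0.0000° (wrapped to (-180°,180°])

0.000 -90.000 0.000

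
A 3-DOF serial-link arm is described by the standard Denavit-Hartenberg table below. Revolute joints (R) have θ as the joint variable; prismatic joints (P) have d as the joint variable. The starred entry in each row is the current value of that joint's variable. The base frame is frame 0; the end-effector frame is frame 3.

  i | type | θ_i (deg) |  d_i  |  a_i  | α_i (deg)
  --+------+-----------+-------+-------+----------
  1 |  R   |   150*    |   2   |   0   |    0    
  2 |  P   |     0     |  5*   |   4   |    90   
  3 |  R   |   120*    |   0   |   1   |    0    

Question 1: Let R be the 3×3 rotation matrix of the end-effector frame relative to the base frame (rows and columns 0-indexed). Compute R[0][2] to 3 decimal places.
0.500

End-effector z-axis (col 2 of R) = (0.5000,0.8660,0.0000)
R[0][2] = 0.5000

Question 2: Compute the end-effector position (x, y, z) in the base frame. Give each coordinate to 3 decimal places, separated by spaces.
-3.031 1.750 7.866

after link 1: o_1 = (0.0000, 0.0000, 2.0000)
after link 2: o_2 = (-3.4641, 2.0000, 7.0000)
after link 3: o_3 = (-3.0311, 1.7500, 7.8660)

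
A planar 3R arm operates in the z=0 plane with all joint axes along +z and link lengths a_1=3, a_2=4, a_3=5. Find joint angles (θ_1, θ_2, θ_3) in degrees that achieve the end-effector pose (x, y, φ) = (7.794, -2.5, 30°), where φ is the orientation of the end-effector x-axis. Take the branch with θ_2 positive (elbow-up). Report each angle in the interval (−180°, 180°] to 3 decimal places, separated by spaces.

-90.004 60.004 60.000

wrist centre = target − a_3·(cos φ, sin φ) = (3.4639, -5.0000)
cos θ_2 = (36.9984−3²−4²)/(2·3·4) = 0.4999; θ_2 = 60.0044° (elbow-up)
β = atan2(-5.0000,3.4639) = -55.2868°; ψ = atan2(3.4643,4.9997) = 34.7176°
θ_1 = β − ψ = -90.0044°
θ_3 = φ − θ_1 − θ_2 = 60.0000° (wrapped to (-180°,180°])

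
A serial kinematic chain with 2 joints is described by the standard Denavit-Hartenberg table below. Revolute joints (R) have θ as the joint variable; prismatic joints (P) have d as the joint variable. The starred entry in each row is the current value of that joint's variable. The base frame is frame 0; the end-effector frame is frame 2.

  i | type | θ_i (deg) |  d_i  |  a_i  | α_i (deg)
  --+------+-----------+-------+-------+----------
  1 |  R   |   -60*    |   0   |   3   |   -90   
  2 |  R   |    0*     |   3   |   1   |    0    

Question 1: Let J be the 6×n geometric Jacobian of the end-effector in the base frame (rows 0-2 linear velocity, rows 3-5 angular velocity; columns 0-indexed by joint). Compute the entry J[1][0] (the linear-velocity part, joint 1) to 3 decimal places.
4.598

axis z_0 = ẑ; lever o_n−o_0 = (4.5981,-1.9641,0.0000)
cross product → J_v[:, 0] = (1.9641,4.5981,-0.0000)
J_ω[:, 0] = z_0
entry J[1][0] = 4.5981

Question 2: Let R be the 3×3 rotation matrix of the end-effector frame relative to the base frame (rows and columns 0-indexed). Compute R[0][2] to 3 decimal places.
0.866

End-effector z-axis (col 2 of R) = (0.8660,0.5000,0.0000)
R[0][2] = 0.8660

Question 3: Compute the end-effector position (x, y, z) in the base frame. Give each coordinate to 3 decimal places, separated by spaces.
after link 1: o_1 = (1.5000, -2.5981, 0.0000)
after link 2: o_2 = (4.5981, -1.9641, 0.0000)

4.598 -1.964 0.000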